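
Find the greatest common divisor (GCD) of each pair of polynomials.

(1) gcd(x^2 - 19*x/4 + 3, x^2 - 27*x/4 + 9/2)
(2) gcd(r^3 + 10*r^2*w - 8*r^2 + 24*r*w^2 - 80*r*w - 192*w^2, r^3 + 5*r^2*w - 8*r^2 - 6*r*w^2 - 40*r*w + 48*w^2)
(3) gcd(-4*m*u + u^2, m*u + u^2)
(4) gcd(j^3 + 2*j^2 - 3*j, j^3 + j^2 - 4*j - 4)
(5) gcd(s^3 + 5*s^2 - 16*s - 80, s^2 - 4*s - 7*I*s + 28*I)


(1) = gcd((x - 4)*(x - 3/4), (x - 6)*(x - 3/4)) = x - 3/4
(2) = gcd((r - 8)*(r + 4*w)*(r + 6*w), (r - 8)*(r - w)*(r + 6*w)) = r^2 + 6*r*w - 8*r - 48*w
(3) = gcd(u*(-4*m + u), u*(m + u)) = u
(4) = gcd(j*(j - 1)*(j + 3), (j - 2)*(j + 1)*(j + 2)) = 1
(5) = s - 4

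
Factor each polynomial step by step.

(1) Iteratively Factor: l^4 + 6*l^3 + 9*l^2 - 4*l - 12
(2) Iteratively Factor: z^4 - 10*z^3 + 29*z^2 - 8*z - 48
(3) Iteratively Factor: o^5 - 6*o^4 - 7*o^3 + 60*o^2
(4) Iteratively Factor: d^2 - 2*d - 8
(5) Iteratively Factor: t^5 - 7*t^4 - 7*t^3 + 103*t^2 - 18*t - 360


(1) = (l - 1)*(l^3 + 7*l^2 + 16*l + 12) = (l - 1)*(l + 2)*(l^2 + 5*l + 6) = (l - 1)*(l + 2)^2*(l + 3)
(2) = (z - 4)*(z^3 - 6*z^2 + 5*z + 12) = (z - 4)^2*(z^2 - 2*z - 3) = (z - 4)^2*(z - 3)*(z + 1)
(3) = (o - 5)*(o^4 - o^3 - 12*o^2) = o*(o - 5)*(o^3 - o^2 - 12*o) = o^2*(o - 5)*(o^2 - o - 12) = o^2*(o - 5)*(o - 4)*(o + 3)
(4) = (d - 4)*(d + 2)
(5) = (t + 2)*(t^4 - 9*t^3 + 11*t^2 + 81*t - 180) = (t - 4)*(t + 2)*(t^3 - 5*t^2 - 9*t + 45) = (t - 4)*(t - 3)*(t + 2)*(t^2 - 2*t - 15) = (t - 4)*(t - 3)*(t + 2)*(t + 3)*(t - 5)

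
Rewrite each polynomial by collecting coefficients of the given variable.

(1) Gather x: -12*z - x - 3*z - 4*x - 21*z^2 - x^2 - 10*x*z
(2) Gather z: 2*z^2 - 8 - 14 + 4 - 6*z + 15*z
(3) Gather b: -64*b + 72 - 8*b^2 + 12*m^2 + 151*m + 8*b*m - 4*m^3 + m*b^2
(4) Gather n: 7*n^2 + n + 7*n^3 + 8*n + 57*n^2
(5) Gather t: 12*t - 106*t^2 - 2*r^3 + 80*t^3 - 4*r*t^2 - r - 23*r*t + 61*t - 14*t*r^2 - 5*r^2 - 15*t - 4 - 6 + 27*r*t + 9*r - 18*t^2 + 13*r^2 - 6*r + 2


(1) = -x^2 + x*(-10*z - 5) - 21*z^2 - 15*z
(2) = 2*z^2 + 9*z - 18
(3) = b^2*(m - 8) + b*(8*m - 64) - 4*m^3 + 12*m^2 + 151*m + 72
(4) = 7*n^3 + 64*n^2 + 9*n
(5) = -2*r^3 + 8*r^2 + 2*r + 80*t^3 + t^2*(-4*r - 124) + t*(-14*r^2 + 4*r + 58) - 8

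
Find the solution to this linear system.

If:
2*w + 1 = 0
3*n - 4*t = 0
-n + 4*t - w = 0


Then:
n = -1/4
t = -3/16
w = -1/2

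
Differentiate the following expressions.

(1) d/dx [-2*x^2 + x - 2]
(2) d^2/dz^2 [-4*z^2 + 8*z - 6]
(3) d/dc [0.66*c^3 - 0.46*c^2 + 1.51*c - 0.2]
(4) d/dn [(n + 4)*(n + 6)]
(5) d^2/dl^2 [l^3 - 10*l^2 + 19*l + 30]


(1) = 1 - 4*x
(2) = -8
(3) = 1.98*c^2 - 0.92*c + 1.51
(4) = 2*n + 10
(5) = 6*l - 20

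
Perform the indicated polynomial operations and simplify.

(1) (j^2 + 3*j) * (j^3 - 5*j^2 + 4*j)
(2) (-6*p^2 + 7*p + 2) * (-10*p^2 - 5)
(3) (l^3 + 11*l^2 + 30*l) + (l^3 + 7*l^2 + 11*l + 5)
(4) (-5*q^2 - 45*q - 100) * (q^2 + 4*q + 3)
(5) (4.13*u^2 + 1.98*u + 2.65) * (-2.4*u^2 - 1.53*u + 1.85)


(1) = j^5 - 2*j^4 - 11*j^3 + 12*j^2
(2) = 60*p^4 - 70*p^3 + 10*p^2 - 35*p - 10
(3) = 2*l^3 + 18*l^2 + 41*l + 5
(4) = -5*q^4 - 65*q^3 - 295*q^2 - 535*q - 300
(5) = -9.912*u^4 - 11.0709*u^3 - 1.7489*u^2 - 0.3915*u + 4.9025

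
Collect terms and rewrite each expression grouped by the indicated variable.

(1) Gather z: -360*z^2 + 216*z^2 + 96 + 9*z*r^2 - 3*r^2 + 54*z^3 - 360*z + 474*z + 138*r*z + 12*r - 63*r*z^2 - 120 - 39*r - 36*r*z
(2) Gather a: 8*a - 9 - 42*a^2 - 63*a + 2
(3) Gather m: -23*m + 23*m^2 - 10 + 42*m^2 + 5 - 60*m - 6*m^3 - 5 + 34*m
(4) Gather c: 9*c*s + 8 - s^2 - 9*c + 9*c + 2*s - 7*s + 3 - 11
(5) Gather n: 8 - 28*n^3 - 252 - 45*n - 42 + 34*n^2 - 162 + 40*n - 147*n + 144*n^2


(1) = -3*r^2 - 27*r + 54*z^3 + z^2*(-63*r - 144) + z*(9*r^2 + 102*r + 114) - 24
(2) = -42*a^2 - 55*a - 7
(3) = -6*m^3 + 65*m^2 - 49*m - 10
(4) = 9*c*s - s^2 - 5*s
(5) = -28*n^3 + 178*n^2 - 152*n - 448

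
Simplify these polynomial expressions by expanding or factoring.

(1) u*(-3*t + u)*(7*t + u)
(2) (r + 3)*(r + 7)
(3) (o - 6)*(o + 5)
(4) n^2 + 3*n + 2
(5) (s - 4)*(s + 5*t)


(1) = -21*t^2*u + 4*t*u^2 + u^3
(2) = r^2 + 10*r + 21
(3) = o^2 - o - 30
(4) = (n + 1)*(n + 2)
(5) = s^2 + 5*s*t - 4*s - 20*t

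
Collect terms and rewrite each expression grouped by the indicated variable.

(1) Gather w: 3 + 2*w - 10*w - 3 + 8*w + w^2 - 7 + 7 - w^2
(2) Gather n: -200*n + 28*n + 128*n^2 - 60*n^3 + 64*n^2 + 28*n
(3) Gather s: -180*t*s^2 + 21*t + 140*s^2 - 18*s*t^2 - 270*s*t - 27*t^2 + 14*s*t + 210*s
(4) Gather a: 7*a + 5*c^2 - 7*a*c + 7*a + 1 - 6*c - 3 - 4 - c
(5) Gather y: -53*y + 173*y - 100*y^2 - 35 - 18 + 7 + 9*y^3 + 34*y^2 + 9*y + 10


(1) = 0
(2) = -60*n^3 + 192*n^2 - 144*n
(3) = s^2*(140 - 180*t) + s*(-18*t^2 - 256*t + 210) - 27*t^2 + 21*t
(4) = a*(14 - 7*c) + 5*c^2 - 7*c - 6
(5) = 9*y^3 - 66*y^2 + 129*y - 36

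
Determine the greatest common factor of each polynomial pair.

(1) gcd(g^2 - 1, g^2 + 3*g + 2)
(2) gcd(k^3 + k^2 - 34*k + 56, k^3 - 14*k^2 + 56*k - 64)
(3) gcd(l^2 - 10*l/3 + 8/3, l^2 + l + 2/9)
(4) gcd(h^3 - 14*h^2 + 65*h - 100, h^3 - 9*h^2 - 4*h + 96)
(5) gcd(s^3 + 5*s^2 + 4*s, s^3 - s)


(1) = gcd((g - 1)*(g + 1), (g + 1)*(g + 2)) = g + 1
(2) = k^2 - 6*k + 8
(3) = gcd((l - 2)*(l - 4/3), (l + 1/3)*(l + 2/3)) = 1
(4) = h - 4
(5) = gcd(s*(s + 1)*(s + 4), s*(s - 1)*(s + 1)) = s^2 + s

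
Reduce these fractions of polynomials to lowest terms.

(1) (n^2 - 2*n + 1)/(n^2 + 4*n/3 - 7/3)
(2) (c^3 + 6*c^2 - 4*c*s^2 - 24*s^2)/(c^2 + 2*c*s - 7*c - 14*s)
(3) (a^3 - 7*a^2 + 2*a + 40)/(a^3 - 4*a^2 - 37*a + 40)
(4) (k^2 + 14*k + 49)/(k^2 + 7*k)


(1) = (3*n - 3)/(3*n + 7)
(2) = (c^2 - 2*c*s + 6*c - 12*s)/(c - 7)
(3) = (a^3 - 7*a^2 + 2*a + 40)/(a^3 - 4*a^2 - 37*a + 40)
(4) = (k + 7)/k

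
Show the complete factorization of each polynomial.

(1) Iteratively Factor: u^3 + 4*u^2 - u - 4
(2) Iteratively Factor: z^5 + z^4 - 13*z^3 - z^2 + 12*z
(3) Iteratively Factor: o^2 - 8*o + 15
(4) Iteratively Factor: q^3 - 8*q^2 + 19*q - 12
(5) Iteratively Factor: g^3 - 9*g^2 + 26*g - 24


(1) = (u - 1)*(u^2 + 5*u + 4) = (u - 1)*(u + 1)*(u + 4)
(2) = (z + 4)*(z^4 - 3*z^3 - z^2 + 3*z) = (z - 1)*(z + 4)*(z^3 - 2*z^2 - 3*z) = z*(z - 1)*(z + 4)*(z^2 - 2*z - 3) = z*(z - 1)*(z + 1)*(z + 4)*(z - 3)
(3) = (o - 5)*(o - 3)
(4) = (q - 3)*(q^2 - 5*q + 4) = (q - 4)*(q - 3)*(q - 1)
(5) = (g - 3)*(g^2 - 6*g + 8) = (g - 4)*(g - 3)*(g - 2)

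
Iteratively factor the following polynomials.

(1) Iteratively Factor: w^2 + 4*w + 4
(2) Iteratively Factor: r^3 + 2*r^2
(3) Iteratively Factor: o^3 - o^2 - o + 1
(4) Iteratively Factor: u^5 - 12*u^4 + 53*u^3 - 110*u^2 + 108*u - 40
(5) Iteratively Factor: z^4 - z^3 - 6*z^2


(1) = (w + 2)*(w + 2)
(2) = (r)*(r^2 + 2*r) = r^2*(r + 2)
(3) = (o - 1)*(o^2 - 1) = (o - 1)*(o + 1)*(o - 1)
(4) = (u - 5)*(u^4 - 7*u^3 + 18*u^2 - 20*u + 8) = (u - 5)*(u - 2)*(u^3 - 5*u^2 + 8*u - 4) = (u - 5)*(u - 2)^2*(u^2 - 3*u + 2) = (u - 5)*(u - 2)^2*(u - 1)*(u - 2)
(5) = (z - 3)*(z^3 + 2*z^2) = z*(z - 3)*(z^2 + 2*z) = z*(z - 3)*(z + 2)*(z)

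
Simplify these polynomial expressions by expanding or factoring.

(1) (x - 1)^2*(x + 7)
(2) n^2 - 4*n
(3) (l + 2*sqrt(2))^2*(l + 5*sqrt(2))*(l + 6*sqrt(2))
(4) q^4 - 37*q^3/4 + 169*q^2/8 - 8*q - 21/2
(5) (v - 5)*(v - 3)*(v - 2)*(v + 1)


(1) = x^3 + 5*x^2 - 13*x + 7
(2) = n*(n - 4)
(3) = l^4 + 15*sqrt(2)*l^3 + 156*l^2 + 328*sqrt(2)*l + 480
(4) = (q - 6)*(q - 2)*(q - 7/4)*(q + 1/2)
(5) = v^4 - 9*v^3 + 21*v^2 + v - 30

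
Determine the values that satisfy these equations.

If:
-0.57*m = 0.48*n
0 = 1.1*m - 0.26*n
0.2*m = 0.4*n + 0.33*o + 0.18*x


Then:
m = 0.00
n = 0.00
o = -0.545454545454545*x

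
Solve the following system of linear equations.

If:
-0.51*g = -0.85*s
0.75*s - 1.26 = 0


Then:
g = 2.80
s = 1.68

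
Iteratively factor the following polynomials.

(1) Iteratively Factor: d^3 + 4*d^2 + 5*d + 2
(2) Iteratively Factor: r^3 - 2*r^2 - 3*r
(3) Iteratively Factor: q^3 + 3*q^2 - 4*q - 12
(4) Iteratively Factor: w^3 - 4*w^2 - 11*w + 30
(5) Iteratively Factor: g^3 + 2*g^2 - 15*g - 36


(1) = (d + 2)*(d^2 + 2*d + 1) = (d + 1)*(d + 2)*(d + 1)
(2) = (r - 3)*(r^2 + r) = r*(r - 3)*(r + 1)
(3) = (q - 2)*(q^2 + 5*q + 6) = (q - 2)*(q + 3)*(q + 2)
(4) = (w - 5)*(w^2 + w - 6) = (w - 5)*(w + 3)*(w - 2)
(5) = (g + 3)*(g^2 - g - 12) = (g + 3)^2*(g - 4)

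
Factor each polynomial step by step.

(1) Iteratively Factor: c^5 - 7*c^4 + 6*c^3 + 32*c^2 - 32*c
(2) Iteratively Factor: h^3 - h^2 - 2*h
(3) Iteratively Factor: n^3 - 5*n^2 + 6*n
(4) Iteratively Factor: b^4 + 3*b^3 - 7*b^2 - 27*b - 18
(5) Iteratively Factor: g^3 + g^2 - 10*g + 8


(1) = (c - 4)*(c^4 - 3*c^3 - 6*c^2 + 8*c) = (c - 4)*(c + 2)*(c^3 - 5*c^2 + 4*c) = c*(c - 4)*(c + 2)*(c^2 - 5*c + 4) = c*(c - 4)*(c - 1)*(c + 2)*(c - 4)
(2) = (h + 1)*(h^2 - 2*h) = h*(h + 1)*(h - 2)
(3) = (n - 2)*(n^2 - 3*n) = (n - 3)*(n - 2)*(n)
(4) = (b - 3)*(b^3 + 6*b^2 + 11*b + 6) = (b - 3)*(b + 2)*(b^2 + 4*b + 3) = (b - 3)*(b + 1)*(b + 2)*(b + 3)
(5) = (g + 4)*(g^2 - 3*g + 2) = (g - 1)*(g + 4)*(g - 2)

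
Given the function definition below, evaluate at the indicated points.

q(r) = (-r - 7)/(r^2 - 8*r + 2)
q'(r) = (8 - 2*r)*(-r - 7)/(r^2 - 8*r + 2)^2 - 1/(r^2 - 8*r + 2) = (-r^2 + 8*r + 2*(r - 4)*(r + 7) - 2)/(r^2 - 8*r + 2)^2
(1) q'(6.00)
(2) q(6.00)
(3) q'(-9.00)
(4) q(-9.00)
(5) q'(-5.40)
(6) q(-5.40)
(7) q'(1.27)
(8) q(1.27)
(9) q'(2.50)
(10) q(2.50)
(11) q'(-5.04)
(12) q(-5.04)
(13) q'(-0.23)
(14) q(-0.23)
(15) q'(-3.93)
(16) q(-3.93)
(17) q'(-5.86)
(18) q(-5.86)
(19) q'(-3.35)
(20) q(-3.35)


(1) = 0.62
(2) = 1.30
(3) = -0.00
(4) = 0.01
(5) = -0.02
(6) = -0.02
(7) = -0.90
(8) = 1.26
(9) = -0.12
(10) = 0.81
(11) = -0.02
(12) = -0.03
(13) = -4.04
(14) = -1.74
(15) = -0.04
(16) = -0.06
(17) = -0.02
(18) = -0.01
(19) = -0.06
(20) = -0.09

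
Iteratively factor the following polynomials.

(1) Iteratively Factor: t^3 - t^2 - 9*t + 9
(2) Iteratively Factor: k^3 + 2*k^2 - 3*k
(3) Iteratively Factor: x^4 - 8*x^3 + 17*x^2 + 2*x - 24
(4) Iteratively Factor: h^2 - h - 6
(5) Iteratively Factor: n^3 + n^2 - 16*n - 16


(1) = (t + 3)*(t^2 - 4*t + 3) = (t - 1)*(t + 3)*(t - 3)
(2) = (k - 1)*(k^2 + 3*k) = (k - 1)*(k + 3)*(k)
(3) = (x - 3)*(x^3 - 5*x^2 + 2*x + 8) = (x - 3)*(x - 2)*(x^2 - 3*x - 4) = (x - 4)*(x - 3)*(x - 2)*(x + 1)
(4) = (h + 2)*(h - 3)
(5) = (n + 1)*(n^2 - 16) = (n + 1)*(n + 4)*(n - 4)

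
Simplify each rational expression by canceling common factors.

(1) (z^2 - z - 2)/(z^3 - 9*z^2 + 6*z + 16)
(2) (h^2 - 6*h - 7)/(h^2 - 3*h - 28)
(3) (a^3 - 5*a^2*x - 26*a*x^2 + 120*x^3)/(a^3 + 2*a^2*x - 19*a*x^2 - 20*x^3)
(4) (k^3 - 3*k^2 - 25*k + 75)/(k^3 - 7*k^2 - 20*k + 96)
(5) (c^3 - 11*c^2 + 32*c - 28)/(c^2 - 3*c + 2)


(1) = 1/(z - 8)
(2) = (h + 1)/(h + 4)
(3) = (a - 6*x)/(a + x)
(4) = (k^2 - 25)/(k^2 - 4*k - 32)
(5) = (c^2 - 9*c + 14)/(c - 1)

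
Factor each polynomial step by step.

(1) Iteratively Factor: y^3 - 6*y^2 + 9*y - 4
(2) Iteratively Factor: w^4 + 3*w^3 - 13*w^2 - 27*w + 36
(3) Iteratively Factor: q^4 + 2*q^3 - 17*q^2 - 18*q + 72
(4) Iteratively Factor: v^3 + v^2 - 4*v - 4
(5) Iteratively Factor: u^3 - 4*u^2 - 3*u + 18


(1) = (y - 1)*(y^2 - 5*y + 4) = (y - 4)*(y - 1)*(y - 1)
(2) = (w - 1)*(w^3 + 4*w^2 - 9*w - 36) = (w - 1)*(w + 3)*(w^2 + w - 12) = (w - 1)*(w + 3)*(w + 4)*(w - 3)
(3) = (q + 4)*(q^3 - 2*q^2 - 9*q + 18) = (q - 2)*(q + 4)*(q^2 - 9) = (q - 3)*(q - 2)*(q + 4)*(q + 3)
(4) = (v + 1)*(v^2 - 4) = (v - 2)*(v + 1)*(v + 2)
(5) = (u - 3)*(u^2 - u - 6) = (u - 3)*(u + 2)*(u - 3)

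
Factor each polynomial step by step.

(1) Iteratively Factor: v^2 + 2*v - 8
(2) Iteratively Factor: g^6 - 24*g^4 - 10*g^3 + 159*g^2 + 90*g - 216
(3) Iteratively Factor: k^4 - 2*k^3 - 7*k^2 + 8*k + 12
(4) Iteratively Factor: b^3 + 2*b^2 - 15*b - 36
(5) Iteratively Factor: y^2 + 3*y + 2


(1) = (v + 4)*(v - 2)
(2) = (g + 3)*(g^5 - 3*g^4 - 15*g^3 + 35*g^2 + 54*g - 72) = (g - 3)*(g + 3)*(g^4 - 15*g^2 - 10*g + 24) = (g - 4)*(g - 3)*(g + 3)*(g^3 + 4*g^2 + g - 6) = (g - 4)*(g - 3)*(g + 3)^2*(g^2 + g - 2) = (g - 4)*(g - 3)*(g - 1)*(g + 3)^2*(g + 2)
(3) = (k - 3)*(k^3 + k^2 - 4*k - 4) = (k - 3)*(k + 1)*(k^2 - 4) = (k - 3)*(k + 1)*(k + 2)*(k - 2)
(4) = (b - 4)*(b^2 + 6*b + 9) = (b - 4)*(b + 3)*(b + 3)
(5) = (y + 2)*(y + 1)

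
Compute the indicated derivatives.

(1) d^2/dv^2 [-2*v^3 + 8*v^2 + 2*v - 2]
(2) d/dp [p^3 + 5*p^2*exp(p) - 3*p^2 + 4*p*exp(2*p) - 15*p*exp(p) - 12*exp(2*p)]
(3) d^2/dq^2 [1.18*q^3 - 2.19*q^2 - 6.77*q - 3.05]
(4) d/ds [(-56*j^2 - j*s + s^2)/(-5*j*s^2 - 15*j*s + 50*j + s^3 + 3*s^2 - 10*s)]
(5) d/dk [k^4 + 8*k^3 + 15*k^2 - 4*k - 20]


(1) = 16 - 12*v
(2) = 5*p^2*exp(p) + 3*p^2 + 8*p*exp(2*p) - 5*p*exp(p) - 6*p - 20*exp(2*p) - 15*exp(p)
(3) = 7.08*q - 4.38
(4) = ((j - 2*s)*(5*j*s^2 + 15*j*s - 50*j - s^3 - 3*s^2 + 10*s) - (56*j^2 + j*s - s^2)*(10*j*s + 15*j - 3*s^2 - 6*s + 10))/(5*j*s^2 + 15*j*s - 50*j - s^3 - 3*s^2 + 10*s)^2
(5) = 4*k^3 + 24*k^2 + 30*k - 4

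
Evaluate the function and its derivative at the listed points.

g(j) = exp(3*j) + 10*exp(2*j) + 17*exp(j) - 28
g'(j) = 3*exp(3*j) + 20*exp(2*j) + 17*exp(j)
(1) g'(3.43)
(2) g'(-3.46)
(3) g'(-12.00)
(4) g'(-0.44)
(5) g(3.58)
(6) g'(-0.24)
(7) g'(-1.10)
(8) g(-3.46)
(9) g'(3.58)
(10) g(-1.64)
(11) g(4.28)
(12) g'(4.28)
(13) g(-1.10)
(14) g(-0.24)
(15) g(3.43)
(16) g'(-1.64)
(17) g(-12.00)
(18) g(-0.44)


(1) = 107902.57
(2) = 0.55
(3) = 0.00
(4) = 20.05
(5) = 59617.01
(6) = 27.21
(7) = 7.99
(8) = -27.46
(9) = 164846.22
(10) = -24.32
(11) = 430386.72
(12) = 1236601.18
(13) = -21.20
(14) = -7.95
(15) = 39467.35
(16) = 4.07
(17) = -28.00
(18) = -12.64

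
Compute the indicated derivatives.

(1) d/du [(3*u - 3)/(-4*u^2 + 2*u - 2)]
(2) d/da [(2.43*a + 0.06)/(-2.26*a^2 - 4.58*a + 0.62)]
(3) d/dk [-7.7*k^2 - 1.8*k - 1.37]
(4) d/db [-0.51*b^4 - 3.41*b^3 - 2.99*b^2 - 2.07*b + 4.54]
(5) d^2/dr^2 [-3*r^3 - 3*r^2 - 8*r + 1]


(1) = 3*u*(u - 2)/(4*u^4 - 4*u^3 + 5*u^2 - 2*u + 1)
(2) = (5.4918*a^2 + 0.2712*a + 1.7814)/(5.1076*a^4 + 20.7016*a^3 + 18.174*a^2 - 5.6792*a + 0.3844)
(3) = -15.4*k - 1.8
(4) = -2.04*b^3 - 10.23*b^2 - 5.98*b - 2.07
(5) = -18*r - 6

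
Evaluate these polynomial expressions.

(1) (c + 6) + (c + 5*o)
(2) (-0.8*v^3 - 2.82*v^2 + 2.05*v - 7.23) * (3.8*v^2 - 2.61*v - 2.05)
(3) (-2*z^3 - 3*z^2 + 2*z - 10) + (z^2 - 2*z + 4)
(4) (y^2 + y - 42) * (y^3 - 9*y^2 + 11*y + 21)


(1) = 2*c + 5*o + 6
(2) = -3.04*v^5 - 8.628*v^4 + 16.7902*v^3 - 27.0435*v^2 + 14.6678*v + 14.8215
(3) = -2*z^3 - 2*z^2 - 6
(4) = y^5 - 8*y^4 - 40*y^3 + 410*y^2 - 441*y - 882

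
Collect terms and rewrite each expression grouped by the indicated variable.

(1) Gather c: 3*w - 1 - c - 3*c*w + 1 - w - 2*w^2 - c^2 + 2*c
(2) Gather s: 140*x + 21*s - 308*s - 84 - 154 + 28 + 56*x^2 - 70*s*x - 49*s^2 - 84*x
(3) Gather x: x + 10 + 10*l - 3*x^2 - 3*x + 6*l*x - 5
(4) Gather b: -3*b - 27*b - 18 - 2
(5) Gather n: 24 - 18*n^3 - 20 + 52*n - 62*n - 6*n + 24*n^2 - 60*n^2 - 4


(1) = -c^2 + c*(1 - 3*w) - 2*w^2 + 2*w
(2) = -49*s^2 + s*(-70*x - 287) + 56*x^2 + 56*x - 210
(3) = 10*l - 3*x^2 + x*(6*l - 2) + 5
(4) = -30*b - 20
(5) = -18*n^3 - 36*n^2 - 16*n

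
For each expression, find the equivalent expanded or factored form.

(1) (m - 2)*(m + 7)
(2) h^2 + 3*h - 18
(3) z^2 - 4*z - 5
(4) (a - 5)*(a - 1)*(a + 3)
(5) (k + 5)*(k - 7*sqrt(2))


(1) = m^2 + 5*m - 14
(2) = (h - 3)*(h + 6)
(3) = (z - 5)*(z + 1)
(4) = a^3 - 3*a^2 - 13*a + 15
(5) = k^2 - 7*sqrt(2)*k + 5*k - 35*sqrt(2)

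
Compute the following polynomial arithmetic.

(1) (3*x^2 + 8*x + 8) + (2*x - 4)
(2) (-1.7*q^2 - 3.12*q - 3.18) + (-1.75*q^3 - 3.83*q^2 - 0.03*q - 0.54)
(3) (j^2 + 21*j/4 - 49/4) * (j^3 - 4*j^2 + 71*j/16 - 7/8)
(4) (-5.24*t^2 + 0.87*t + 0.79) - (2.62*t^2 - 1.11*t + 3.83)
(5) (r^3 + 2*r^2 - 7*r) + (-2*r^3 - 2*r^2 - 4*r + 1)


(1) = 3*x^2 + 10*x + 4
(2) = -1.75*q^3 - 5.53*q^2 - 3.15*q - 3.72
(3) = j^5 + 5*j^4/4 - 461*j^3/16 + 4571*j^2/64 - 3773*j/64 + 343/32
(4) = -7.86*t^2 + 1.98*t - 3.04
(5) = -r^3 - 11*r + 1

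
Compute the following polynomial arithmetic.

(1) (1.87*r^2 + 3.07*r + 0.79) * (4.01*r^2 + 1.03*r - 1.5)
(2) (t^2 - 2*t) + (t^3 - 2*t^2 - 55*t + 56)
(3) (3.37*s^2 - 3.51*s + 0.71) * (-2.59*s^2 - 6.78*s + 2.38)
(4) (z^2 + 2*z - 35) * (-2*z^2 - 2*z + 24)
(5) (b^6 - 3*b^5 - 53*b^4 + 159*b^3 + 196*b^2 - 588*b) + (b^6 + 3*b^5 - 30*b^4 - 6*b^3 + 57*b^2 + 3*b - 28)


(1) = 7.4987*r^4 + 14.2368*r^3 + 3.525*r^2 - 3.7913*r - 1.185
(2) = t^3 - t^2 - 57*t + 56
(3) = -8.7283*s^4 - 13.7577*s^3 + 29.9795*s^2 - 13.1676*s + 1.6898
(4) = -2*z^4 - 6*z^3 + 90*z^2 + 118*z - 840
(5) = 2*b^6 - 83*b^4 + 153*b^3 + 253*b^2 - 585*b - 28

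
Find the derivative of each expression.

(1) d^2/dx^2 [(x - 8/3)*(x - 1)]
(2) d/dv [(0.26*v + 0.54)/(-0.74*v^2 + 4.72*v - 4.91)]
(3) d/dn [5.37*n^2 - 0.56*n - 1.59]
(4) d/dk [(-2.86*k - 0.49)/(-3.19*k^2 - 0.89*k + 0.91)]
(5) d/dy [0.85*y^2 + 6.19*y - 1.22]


(1) = 2
(2) = (0.1924*v^2 + 0.7992*v - 3.8254)/(0.5476*v^4 - 6.9856*v^3 + 29.5452*v^2 - 46.3504*v + 24.1081)
(3) = 10.74*n - 0.56
(4) = (9.1234*k^2 + 2.5454*k - (2.86*k + 0.49)*(6.38*k + 0.89) - 2.6026)/(3.19*k^2 + 0.89*k - 0.91)^2
(5) = 1.7*y + 6.19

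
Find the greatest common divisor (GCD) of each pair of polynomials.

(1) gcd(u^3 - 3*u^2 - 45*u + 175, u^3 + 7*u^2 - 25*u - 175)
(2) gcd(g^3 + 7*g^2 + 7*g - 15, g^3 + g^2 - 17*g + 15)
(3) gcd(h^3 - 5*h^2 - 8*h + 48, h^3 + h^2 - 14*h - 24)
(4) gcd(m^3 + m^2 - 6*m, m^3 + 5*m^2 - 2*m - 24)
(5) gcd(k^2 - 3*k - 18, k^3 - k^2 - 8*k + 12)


(1) = gcd((u - 5)^2*(u + 7), (u - 5)*(u + 5)*(u + 7)) = u^2 + 2*u - 35
(2) = gcd((g - 1)*(g + 3)*(g + 5), (g - 3)*(g - 1)*(g + 5)) = g^2 + 4*g - 5
(3) = h^2 - h - 12
(4) = gcd(m*(m - 2)*(m + 3), (m - 2)*(m + 3)*(m + 4)) = m^2 + m - 6
(5) = k + 3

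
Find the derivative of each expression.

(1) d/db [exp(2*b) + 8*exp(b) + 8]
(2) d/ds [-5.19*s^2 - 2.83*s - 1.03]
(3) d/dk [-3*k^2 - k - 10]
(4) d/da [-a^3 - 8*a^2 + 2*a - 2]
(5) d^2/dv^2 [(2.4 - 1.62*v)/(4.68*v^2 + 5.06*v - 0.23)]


(1) = 2*(exp(b) + 4)*exp(b)
(2) = -10.38*s - 2.83
(3) = -6*k - 1
(4) = -3*a^2 - 16*a + 2
(5) = (-(1.62*v - 2.4)*(9.36*v + 5.06)*(18.72*v + 10.12) + (45.4896*v - 6.0696)*(4.68*v^2 + 5.06*v - 0.23))/(4.68*v^2 + 5.06*v - 0.23)^3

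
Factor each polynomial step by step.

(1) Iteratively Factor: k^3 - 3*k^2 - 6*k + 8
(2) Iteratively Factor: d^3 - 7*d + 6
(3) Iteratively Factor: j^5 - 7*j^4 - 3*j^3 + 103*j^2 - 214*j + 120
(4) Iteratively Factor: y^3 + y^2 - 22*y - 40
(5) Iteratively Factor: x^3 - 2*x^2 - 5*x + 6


(1) = (k + 2)*(k^2 - 5*k + 4) = (k - 1)*(k + 2)*(k - 4)
(2) = (d + 3)*(d^2 - 3*d + 2) = (d - 2)*(d + 3)*(d - 1)
(3) = (j - 5)*(j^4 - 2*j^3 - 13*j^2 + 38*j - 24) = (j - 5)*(j + 4)*(j^3 - 6*j^2 + 11*j - 6) = (j - 5)*(j - 2)*(j + 4)*(j^2 - 4*j + 3) = (j - 5)*(j - 3)*(j - 2)*(j + 4)*(j - 1)
(4) = (y + 2)*(y^2 - y - 20) = (y - 5)*(y + 2)*(y + 4)
(5) = (x - 3)*(x^2 + x - 2) = (x - 3)*(x + 2)*(x - 1)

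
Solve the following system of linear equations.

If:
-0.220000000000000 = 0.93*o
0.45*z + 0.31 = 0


Then:
o = -0.24
z = -0.69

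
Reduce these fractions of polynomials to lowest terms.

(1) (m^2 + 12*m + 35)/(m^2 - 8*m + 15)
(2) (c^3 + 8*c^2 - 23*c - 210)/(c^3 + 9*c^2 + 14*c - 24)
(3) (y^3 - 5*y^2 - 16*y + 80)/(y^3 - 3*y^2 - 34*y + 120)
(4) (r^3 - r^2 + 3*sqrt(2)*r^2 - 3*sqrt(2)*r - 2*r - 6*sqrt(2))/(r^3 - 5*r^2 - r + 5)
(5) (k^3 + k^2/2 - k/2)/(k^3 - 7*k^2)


(1) = (m^2 + 12*m + 35)/(m^2 - 8*m + 15)
(2) = (c^2 + 2*c - 35)/(c^2 + 3*c - 4)
(3) = (y + 4)/(y + 6)
(4) = (r^2 + r*(-2 + 3*sqrt(2)) - 6*sqrt(2))/(r^2 - 6*r + 5)
(5) = (2*k^2 + k - 1)/(2*k^2 - 14*k)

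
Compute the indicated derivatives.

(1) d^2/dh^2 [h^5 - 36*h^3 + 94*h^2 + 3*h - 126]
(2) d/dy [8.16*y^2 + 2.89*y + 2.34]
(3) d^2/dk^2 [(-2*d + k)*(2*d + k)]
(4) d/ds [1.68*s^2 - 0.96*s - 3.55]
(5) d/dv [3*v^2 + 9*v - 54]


(1) = 20*h^3 - 216*h + 188
(2) = 16.32*y + 2.89
(3) = 2
(4) = 3.36*s - 0.96
(5) = 6*v + 9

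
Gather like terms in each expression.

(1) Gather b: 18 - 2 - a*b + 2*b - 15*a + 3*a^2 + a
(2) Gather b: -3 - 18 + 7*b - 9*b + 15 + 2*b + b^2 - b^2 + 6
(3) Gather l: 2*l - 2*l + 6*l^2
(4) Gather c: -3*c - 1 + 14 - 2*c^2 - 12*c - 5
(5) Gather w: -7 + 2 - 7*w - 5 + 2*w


(1) = 3*a^2 - 14*a + b*(2 - a) + 16
(2) = 0
(3) = 6*l^2
(4) = -2*c^2 - 15*c + 8
(5) = -5*w - 10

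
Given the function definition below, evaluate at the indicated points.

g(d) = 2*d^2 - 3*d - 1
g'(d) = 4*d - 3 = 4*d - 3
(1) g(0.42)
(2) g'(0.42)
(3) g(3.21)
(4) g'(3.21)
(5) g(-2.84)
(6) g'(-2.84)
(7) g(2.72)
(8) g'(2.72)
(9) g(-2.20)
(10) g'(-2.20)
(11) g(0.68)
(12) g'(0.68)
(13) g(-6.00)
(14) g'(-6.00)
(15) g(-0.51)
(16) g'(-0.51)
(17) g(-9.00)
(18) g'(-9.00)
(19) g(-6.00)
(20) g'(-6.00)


(1) = -1.91
(2) = -1.32
(3) = 9.98
(4) = 9.84
(5) = 23.65
(6) = -14.36
(7) = 5.64
(8) = 7.88
(9) = 15.28
(10) = -11.80
(11) = -2.12
(12) = -0.28
(13) = 89.00
(14) = -27.00
(15) = 1.05
(16) = -5.04
(17) = 188.00
(18) = -39.00
(19) = 89.00
(20) = -27.00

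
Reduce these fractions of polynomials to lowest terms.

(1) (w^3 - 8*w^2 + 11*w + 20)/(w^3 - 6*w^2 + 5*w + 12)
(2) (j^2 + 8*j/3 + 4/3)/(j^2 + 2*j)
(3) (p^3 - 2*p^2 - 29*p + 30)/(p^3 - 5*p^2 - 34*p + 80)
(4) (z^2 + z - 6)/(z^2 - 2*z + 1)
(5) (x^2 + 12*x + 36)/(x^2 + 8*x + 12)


(1) = (w - 5)/(w - 3)
(2) = (3*j + 2)/(3*j)
(3) = (p^2 - 7*p + 6)/(p^2 - 10*p + 16)
(4) = (z^2 + z - 6)/(z^2 - 2*z + 1)
(5) = (x + 6)/(x + 2)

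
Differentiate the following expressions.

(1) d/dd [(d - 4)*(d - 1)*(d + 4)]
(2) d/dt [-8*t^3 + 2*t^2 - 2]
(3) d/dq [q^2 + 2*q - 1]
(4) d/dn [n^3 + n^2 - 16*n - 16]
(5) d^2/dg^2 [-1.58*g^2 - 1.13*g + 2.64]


(1) = 3*d^2 - 2*d - 16
(2) = 4*t*(1 - 6*t)
(3) = 2*q + 2
(4) = 3*n^2 + 2*n - 16
(5) = -3.16000000000000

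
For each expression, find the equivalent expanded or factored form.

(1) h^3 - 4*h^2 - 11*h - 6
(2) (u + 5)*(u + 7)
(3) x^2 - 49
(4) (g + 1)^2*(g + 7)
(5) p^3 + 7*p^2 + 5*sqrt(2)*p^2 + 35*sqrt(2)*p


(1) = (h - 6)*(h + 1)^2
(2) = u^2 + 12*u + 35
(3) = (x - 7)*(x + 7)
(4) = g^3 + 9*g^2 + 15*g + 7
(5) = p*(p + 7)*(p + 5*sqrt(2))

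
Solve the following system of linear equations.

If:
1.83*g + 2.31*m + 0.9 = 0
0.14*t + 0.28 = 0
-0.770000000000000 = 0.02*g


Then:
g = -38.50
m = 30.11
t = -2.00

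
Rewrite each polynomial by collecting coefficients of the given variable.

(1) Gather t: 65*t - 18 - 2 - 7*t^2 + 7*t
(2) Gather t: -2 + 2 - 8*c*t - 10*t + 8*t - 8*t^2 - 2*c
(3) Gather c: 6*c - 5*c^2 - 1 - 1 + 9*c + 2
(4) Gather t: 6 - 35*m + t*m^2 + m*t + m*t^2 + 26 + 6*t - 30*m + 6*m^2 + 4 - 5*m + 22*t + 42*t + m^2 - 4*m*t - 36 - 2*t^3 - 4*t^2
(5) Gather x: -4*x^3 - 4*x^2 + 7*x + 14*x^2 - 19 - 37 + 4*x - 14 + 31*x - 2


(1) = -7*t^2 + 72*t - 20
(2) = -2*c - 8*t^2 + t*(-8*c - 2)
(3) = -5*c^2 + 15*c
(4) = 7*m^2 - 70*m - 2*t^3 + t^2*(m - 4) + t*(m^2 - 3*m + 70)
(5) = -4*x^3 + 10*x^2 + 42*x - 72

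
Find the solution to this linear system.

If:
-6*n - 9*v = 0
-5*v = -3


Then:
n = -9/10
v = 3/5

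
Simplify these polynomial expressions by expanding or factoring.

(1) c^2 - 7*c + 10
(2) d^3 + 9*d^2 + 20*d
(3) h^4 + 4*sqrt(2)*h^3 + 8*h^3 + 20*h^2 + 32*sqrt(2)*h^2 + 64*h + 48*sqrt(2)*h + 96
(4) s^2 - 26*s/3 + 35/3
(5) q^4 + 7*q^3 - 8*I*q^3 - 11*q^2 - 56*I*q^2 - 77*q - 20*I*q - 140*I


(1) = (c - 5)*(c - 2)
(2) = d*(d + 4)*(d + 5)
(3) = (h + 2)*(h + 6)*(h + 2*sqrt(2))^2
(4) = (s - 7)*(s - 5/3)
(5) = (q + 7)*(q - 5*I)*(q - 4*I)*(q + I)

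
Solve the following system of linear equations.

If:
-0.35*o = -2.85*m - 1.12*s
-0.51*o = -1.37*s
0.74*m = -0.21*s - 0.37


Then:
m = 0.14
o = -6.09
s = -2.27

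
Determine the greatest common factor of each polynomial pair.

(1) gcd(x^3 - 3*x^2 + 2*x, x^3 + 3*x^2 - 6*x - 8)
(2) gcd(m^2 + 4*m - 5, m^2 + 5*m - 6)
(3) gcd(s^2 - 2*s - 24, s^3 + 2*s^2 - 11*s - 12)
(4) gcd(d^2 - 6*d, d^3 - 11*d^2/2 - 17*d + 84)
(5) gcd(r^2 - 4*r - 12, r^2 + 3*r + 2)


(1) = x - 2
(2) = gcd((m - 1)*(m + 5), (m - 1)*(m + 6)) = m - 1
(3) = gcd((s - 6)*(s + 4), (s - 3)*(s + 1)*(s + 4)) = s + 4
(4) = d - 6
(5) = r + 2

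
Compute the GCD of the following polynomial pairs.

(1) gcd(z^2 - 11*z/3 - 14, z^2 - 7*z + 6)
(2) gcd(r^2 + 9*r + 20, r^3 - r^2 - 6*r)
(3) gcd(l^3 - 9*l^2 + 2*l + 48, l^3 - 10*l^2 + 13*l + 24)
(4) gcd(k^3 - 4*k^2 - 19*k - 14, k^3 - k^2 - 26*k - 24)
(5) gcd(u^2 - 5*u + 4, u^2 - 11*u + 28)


(1) = z - 6
(2) = 1
(3) = gcd((l - 8)*(l - 3)*(l + 2), (l - 8)*(l - 3)*(l + 1)) = l^2 - 11*l + 24
(4) = k + 1
(5) = gcd((u - 4)*(u - 1), (u - 7)*(u - 4)) = u - 4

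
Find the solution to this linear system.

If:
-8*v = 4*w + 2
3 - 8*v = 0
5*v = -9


Then:
No Solution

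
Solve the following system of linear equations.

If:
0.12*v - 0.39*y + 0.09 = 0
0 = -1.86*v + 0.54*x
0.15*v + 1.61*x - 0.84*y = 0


Then:
v = 0.04
x = 0.12
y = 0.24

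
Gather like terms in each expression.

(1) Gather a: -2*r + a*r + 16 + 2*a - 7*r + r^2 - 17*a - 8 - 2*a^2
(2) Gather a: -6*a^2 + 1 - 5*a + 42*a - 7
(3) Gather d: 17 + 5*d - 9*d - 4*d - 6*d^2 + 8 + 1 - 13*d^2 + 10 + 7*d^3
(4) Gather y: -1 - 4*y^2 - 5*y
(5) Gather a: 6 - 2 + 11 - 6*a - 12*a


(1) = -2*a^2 + a*(r - 15) + r^2 - 9*r + 8
(2) = -6*a^2 + 37*a - 6
(3) = 7*d^3 - 19*d^2 - 8*d + 36
(4) = -4*y^2 - 5*y - 1
(5) = 15 - 18*a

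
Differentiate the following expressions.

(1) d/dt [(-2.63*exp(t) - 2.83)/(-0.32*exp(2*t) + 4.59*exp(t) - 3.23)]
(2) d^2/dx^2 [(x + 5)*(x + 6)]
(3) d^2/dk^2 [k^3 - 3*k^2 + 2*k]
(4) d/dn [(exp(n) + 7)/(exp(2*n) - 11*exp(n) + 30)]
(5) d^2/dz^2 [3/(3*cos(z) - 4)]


(1) = (-0.8416*exp(2*t) - 1.8112*exp(t) + 21.4846)*exp(t)/(0.1024*exp(4*t) - 2.9376*exp(3*t) + 23.1353*exp(2*t) - 29.6514*exp(t) + 10.4329)
(2) = 2
(3) = 6*k - 6
(4) = (-(exp(n) + 7)*(2*exp(n) - 11) + exp(2*n) - 11*exp(n) + 30)*exp(n)/(exp(2*n) - 11*exp(n) + 30)^2
(5) = 9*(3*sin(z)^2 - 4*cos(z) + 3)/(3*cos(z) - 4)^3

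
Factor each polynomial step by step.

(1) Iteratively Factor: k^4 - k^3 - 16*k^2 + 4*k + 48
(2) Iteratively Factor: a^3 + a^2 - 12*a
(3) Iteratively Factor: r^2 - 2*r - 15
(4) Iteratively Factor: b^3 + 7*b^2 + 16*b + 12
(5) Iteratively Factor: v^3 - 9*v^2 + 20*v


(1) = (k + 3)*(k^3 - 4*k^2 - 4*k + 16) = (k - 4)*(k + 3)*(k^2 - 4) = (k - 4)*(k + 2)*(k + 3)*(k - 2)
(2) = (a)*(a^2 + a - 12) = a*(a + 4)*(a - 3)
(3) = (r - 5)*(r + 3)
(4) = (b + 3)*(b^2 + 4*b + 4) = (b + 2)*(b + 3)*(b + 2)
(5) = (v - 4)*(v^2 - 5*v) = (v - 5)*(v - 4)*(v)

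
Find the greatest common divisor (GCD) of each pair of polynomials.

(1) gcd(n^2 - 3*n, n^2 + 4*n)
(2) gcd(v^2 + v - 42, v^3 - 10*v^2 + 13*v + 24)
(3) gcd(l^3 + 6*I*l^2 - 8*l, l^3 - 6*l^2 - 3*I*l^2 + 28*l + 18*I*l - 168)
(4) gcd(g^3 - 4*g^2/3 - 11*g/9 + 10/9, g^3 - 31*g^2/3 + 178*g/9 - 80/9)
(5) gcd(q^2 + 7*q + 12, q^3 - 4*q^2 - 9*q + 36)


(1) = gcd(n*(n - 3), n*(n + 4)) = n
(2) = gcd((v - 6)*(v + 7), (v - 8)*(v - 3)*(v + 1)) = 1
(3) = gcd(l*(l + 2*I)*(l + 4*I), (l - 6)*(l - 7*I)*(l + 4*I)) = l + 4*I
(4) = g^2 - 7*g/3 + 10/9
(5) = q + 3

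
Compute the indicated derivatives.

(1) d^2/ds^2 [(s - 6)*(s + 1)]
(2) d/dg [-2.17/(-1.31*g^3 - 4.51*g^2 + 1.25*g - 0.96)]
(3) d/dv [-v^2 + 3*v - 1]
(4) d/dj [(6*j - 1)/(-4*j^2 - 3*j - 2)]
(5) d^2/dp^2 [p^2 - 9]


(1) = 2
(2) = (-8.5281*g^2 - 19.5734*g + 2.7125)/(1.31*g^3 + 4.51*g^2 - 1.25*g + 0.96)^2
(3) = 3 - 2*v
(4) = (24*j^2 - 8*j - 15)/(16*j^4 + 24*j^3 + 25*j^2 + 12*j + 4)
(5) = 2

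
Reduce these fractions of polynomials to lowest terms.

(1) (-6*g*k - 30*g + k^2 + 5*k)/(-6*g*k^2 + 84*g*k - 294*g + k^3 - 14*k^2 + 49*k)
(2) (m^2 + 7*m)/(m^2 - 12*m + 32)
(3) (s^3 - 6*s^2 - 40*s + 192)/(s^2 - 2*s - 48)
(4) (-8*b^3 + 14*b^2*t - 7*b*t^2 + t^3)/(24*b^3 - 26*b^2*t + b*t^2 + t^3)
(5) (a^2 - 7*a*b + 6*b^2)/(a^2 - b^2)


(1) = (k + 5)/(k^2 - 14*k + 49)
(2) = (m^2 + 7*m)/(m^2 - 12*m + 32)
(3) = s - 4
(4) = (-2*b + t)/(6*b + t)
(5) = (a - 6*b)/(a + b)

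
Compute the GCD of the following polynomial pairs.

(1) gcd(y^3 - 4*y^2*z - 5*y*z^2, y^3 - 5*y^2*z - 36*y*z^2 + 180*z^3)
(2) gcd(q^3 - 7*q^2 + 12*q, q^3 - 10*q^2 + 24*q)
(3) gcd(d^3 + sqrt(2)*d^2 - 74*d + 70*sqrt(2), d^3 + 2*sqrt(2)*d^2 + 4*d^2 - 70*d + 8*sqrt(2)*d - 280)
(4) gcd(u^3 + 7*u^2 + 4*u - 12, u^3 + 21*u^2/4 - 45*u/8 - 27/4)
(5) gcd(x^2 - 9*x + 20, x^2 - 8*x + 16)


(1) = y - 5*z
(2) = q^2 - 4*q
(3) = d^2 + 2*sqrt(2)*d - 70
(4) = u + 6
(5) = gcd((x - 5)*(x - 4), (x - 4)^2) = x - 4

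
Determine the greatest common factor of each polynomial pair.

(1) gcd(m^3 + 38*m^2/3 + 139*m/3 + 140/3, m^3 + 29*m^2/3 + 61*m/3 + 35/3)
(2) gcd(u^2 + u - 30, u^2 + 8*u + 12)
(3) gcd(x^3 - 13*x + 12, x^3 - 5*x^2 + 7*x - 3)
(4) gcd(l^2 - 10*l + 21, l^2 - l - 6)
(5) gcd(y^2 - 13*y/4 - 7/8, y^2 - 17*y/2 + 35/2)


(1) = gcd((m + 5/3)*(m + 4)*(m + 7), (m + 1)*(m + 5/3)*(m + 7)) = m^2 + 26*m/3 + 35/3
(2) = gcd((u - 5)*(u + 6), (u + 2)*(u + 6)) = u + 6
(3) = gcd((x - 3)*(x - 1)*(x + 4), (x - 3)*(x - 1)^2) = x^2 - 4*x + 3
(4) = gcd((l - 7)*(l - 3), (l - 3)*(l + 2)) = l - 3
(5) = y - 7/2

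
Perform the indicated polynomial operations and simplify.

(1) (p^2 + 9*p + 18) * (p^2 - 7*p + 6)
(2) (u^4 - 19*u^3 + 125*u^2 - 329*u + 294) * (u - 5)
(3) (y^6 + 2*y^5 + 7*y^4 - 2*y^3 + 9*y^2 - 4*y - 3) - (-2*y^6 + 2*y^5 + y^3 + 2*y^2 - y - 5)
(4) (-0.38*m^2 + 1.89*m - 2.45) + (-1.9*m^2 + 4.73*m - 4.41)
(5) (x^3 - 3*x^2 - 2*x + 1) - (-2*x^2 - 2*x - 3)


(1) = p^4 + 2*p^3 - 39*p^2 - 72*p + 108
(2) = u^5 - 24*u^4 + 220*u^3 - 954*u^2 + 1939*u - 1470
(3) = 3*y^6 + 7*y^4 - 3*y^3 + 7*y^2 - 3*y + 2
(4) = -2.28*m^2 + 6.62*m - 6.86
(5) = x^3 - x^2 + 4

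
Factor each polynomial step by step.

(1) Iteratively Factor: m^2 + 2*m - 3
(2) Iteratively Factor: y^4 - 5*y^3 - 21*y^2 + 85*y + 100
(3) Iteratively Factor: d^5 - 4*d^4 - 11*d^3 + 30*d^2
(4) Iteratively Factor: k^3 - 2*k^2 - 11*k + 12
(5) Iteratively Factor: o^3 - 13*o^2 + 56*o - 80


(1) = (m + 3)*(m - 1)
(2) = (y + 1)*(y^3 - 6*y^2 - 15*y + 100) = (y - 5)*(y + 1)*(y^2 - y - 20) = (y - 5)*(y + 1)*(y + 4)*(y - 5)
(3) = (d)*(d^4 - 4*d^3 - 11*d^2 + 30*d) = d*(d - 2)*(d^3 - 2*d^2 - 15*d) = d*(d - 5)*(d - 2)*(d^2 + 3*d) = d*(d - 5)*(d - 2)*(d + 3)*(d)
(4) = (k + 3)*(k^2 - 5*k + 4) = (k - 4)*(k + 3)*(k - 1)
(5) = (o - 4)*(o^2 - 9*o + 20) = (o - 5)*(o - 4)*(o - 4)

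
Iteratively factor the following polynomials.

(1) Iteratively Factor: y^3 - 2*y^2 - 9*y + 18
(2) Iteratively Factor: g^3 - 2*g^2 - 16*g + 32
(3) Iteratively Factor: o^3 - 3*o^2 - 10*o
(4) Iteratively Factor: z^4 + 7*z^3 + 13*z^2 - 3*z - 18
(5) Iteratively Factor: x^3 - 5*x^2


(1) = (y + 3)*(y^2 - 5*y + 6) = (y - 2)*(y + 3)*(y - 3)
(2) = (g - 4)*(g^2 + 2*g - 8) = (g - 4)*(g + 4)*(g - 2)
(3) = (o + 2)*(o^2 - 5*o) = (o - 5)*(o + 2)*(o)
(4) = (z - 1)*(z^3 + 8*z^2 + 21*z + 18) = (z - 1)*(z + 3)*(z^2 + 5*z + 6) = (z - 1)*(z + 2)*(z + 3)*(z + 3)
(5) = (x - 5)*(x^2) = x*(x - 5)*(x)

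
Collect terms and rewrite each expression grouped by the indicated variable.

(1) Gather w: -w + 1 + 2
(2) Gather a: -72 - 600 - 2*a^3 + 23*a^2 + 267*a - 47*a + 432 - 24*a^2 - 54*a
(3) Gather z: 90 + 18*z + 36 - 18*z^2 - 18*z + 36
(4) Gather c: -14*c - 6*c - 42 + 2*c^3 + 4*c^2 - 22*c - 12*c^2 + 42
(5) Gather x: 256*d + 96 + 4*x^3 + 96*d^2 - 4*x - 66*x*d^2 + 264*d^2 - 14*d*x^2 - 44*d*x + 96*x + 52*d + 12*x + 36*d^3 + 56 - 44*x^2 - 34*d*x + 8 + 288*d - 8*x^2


(1) = 3 - w
(2) = -2*a^3 - a^2 + 166*a - 240
(3) = 162 - 18*z^2
(4) = 2*c^3 - 8*c^2 - 42*c
(5) = 36*d^3 + 360*d^2 + 596*d + 4*x^3 + x^2*(-14*d - 52) + x*(-66*d^2 - 78*d + 104) + 160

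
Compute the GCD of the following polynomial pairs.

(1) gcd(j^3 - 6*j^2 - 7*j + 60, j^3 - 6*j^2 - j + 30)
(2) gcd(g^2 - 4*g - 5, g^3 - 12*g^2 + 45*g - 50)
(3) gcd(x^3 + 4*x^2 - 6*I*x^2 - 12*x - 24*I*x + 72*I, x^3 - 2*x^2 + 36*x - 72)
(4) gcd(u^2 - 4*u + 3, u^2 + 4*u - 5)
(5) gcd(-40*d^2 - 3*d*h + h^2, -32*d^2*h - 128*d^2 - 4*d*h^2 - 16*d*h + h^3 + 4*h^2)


(1) = j - 5
(2) = g - 5
(3) = x^2 + x*(-2 - 6*I) + 12*I
(4) = u - 1
(5) = gcd((-8*d + h)*(5*d + h), (-8*d + h)*(4*d + h)*(h + 4)) = 8*d - h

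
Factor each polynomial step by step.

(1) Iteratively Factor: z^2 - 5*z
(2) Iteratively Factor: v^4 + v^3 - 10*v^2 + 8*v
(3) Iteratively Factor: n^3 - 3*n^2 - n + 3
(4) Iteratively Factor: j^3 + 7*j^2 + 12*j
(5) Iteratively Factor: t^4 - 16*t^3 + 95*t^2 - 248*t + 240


(1) = (z)*(z - 5)
(2) = (v - 1)*(v^3 + 2*v^2 - 8*v) = v*(v - 1)*(v^2 + 2*v - 8) = v*(v - 1)*(v + 4)*(v - 2)
(3) = (n - 1)*(n^2 - 2*n - 3) = (n - 1)*(n + 1)*(n - 3)
(4) = (j + 4)*(j^2 + 3*j) = j*(j + 4)*(j + 3)
(5) = (t - 3)*(t^3 - 13*t^2 + 56*t - 80) = (t - 4)*(t - 3)*(t^2 - 9*t + 20) = (t - 4)^2*(t - 3)*(t - 5)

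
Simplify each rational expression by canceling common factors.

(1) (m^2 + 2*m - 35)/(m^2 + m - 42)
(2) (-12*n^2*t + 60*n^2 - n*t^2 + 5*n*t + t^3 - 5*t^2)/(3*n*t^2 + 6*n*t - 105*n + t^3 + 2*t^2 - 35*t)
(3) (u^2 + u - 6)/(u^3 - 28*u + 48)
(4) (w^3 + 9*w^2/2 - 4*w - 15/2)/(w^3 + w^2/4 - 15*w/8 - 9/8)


(1) = (m - 5)/(m - 6)
(2) = (-4*n + t)/(t + 7)
(3) = (u + 3)/(u^2 + 2*u - 24)
(4) = (4*w + 20)/(4*w + 3)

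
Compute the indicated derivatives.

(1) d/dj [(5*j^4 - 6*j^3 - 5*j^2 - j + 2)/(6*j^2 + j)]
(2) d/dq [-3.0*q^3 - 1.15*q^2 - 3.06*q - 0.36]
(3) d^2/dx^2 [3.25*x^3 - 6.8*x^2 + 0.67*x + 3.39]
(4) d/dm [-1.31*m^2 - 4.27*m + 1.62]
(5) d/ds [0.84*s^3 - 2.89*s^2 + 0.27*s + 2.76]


(1) = (60*j^5 - 21*j^4 - 12*j^3 + j^2 - 24*j - 2)/(j^2*(36*j^2 + 12*j + 1))
(2) = -9.0*q^2 - 2.3*q - 3.06
(3) = 19.5*x - 13.6
(4) = -2.62*m - 4.27
(5) = 2.52*s^2 - 5.78*s + 0.27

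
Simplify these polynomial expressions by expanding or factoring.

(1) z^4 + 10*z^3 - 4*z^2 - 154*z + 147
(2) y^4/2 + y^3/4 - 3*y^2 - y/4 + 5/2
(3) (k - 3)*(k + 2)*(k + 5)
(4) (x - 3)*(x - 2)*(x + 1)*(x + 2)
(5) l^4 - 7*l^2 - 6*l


(1) = (z - 3)*(z - 1)*(z + 7)^2
(2) = (y/2 + 1/2)*(y - 2)*(y - 1)*(y + 5/2)
(3) = k^3 + 4*k^2 - 11*k - 30
(4) = x^4 - 2*x^3 - 7*x^2 + 8*x + 12
(5) = l*(l - 3)*(l + 1)*(l + 2)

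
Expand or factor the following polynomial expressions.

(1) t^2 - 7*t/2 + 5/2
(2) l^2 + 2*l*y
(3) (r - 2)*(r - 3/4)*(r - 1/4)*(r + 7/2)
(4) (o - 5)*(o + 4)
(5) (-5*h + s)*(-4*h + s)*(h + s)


(1) = (t - 5/2)*(t - 1)
(2) = l*(l + 2*y)
(3) = r^4 + r^3/2 - 133*r^2/16 + 233*r/32 - 21/16
(4) = o^2 - o - 20
(5) = 20*h^3 + 11*h^2*s - 8*h*s^2 + s^3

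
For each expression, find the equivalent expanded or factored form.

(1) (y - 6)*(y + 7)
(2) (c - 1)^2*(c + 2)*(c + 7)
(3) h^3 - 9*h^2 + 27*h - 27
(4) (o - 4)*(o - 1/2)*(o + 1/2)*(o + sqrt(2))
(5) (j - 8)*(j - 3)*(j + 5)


(1) = y^2 + y - 42
(2) = c^4 + 7*c^3 - 3*c^2 - 19*c + 14
(3) = (h - 3)^3
(4) = o^4 - 4*o^3 + sqrt(2)*o^3 - 4*sqrt(2)*o^2 - o^2/4 - sqrt(2)*o/4 + o + sqrt(2)
(5) = j^3 - 6*j^2 - 31*j + 120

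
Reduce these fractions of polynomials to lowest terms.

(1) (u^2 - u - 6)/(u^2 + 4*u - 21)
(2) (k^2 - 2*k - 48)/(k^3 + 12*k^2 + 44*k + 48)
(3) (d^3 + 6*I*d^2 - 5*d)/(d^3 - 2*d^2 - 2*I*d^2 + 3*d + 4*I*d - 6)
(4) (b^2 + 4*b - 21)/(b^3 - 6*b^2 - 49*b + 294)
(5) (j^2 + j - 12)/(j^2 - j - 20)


(1) = (u + 2)/(u + 7)
(2) = (k - 8)/(k^2 + 6*k + 8)
(3) = (d^2 + 5*I*d)/(d^2 + d*(-2 - 3*I) + 6*I)
(4) = (b - 3)/(b^2 - 13*b + 42)
(5) = (j - 3)/(j - 5)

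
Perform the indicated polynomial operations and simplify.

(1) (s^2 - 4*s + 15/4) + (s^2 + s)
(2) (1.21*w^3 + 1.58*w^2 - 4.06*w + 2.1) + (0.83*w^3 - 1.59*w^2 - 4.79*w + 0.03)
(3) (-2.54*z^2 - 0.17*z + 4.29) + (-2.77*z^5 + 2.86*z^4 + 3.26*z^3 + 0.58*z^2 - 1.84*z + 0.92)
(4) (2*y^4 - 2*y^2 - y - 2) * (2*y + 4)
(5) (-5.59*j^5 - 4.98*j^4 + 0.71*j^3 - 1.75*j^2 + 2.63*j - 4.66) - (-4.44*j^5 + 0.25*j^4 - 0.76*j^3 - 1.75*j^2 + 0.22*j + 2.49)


(1) = 2*s^2 - 3*s + 15/4
(2) = 2.04*w^3 - 0.01*w^2 - 8.85*w + 2.13
(3) = -2.77*z^5 + 2.86*z^4 + 3.26*z^3 - 1.96*z^2 - 2.01*z + 5.21
(4) = 4*y^5 + 8*y^4 - 4*y^3 - 10*y^2 - 8*y - 8
(5) = -1.15*j^5 - 5.23*j^4 + 1.47*j^3 + 2.41*j - 7.15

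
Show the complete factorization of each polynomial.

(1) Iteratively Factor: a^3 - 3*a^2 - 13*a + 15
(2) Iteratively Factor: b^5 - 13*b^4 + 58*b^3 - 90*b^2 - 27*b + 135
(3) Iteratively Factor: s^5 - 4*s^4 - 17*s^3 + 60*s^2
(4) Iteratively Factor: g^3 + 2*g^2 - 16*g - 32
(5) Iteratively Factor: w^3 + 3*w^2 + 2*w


(1) = (a - 1)*(a^2 - 2*a - 15) = (a - 1)*(a + 3)*(a - 5)
(2) = (b - 5)*(b^4 - 8*b^3 + 18*b^2 - 27) = (b - 5)*(b - 3)*(b^3 - 5*b^2 + 3*b + 9) = (b - 5)*(b - 3)*(b + 1)*(b^2 - 6*b + 9) = (b - 5)*(b - 3)^2*(b + 1)*(b - 3)
(3) = (s - 5)*(s^4 + s^3 - 12*s^2) = (s - 5)*(s - 3)*(s^3 + 4*s^2) = s*(s - 5)*(s - 3)*(s^2 + 4*s) = s^2*(s - 5)*(s - 3)*(s + 4)
(4) = (g + 4)*(g^2 - 2*g - 8) = (g - 4)*(g + 4)*(g + 2)
(5) = (w + 2)*(w^2 + w) = w*(w + 2)*(w + 1)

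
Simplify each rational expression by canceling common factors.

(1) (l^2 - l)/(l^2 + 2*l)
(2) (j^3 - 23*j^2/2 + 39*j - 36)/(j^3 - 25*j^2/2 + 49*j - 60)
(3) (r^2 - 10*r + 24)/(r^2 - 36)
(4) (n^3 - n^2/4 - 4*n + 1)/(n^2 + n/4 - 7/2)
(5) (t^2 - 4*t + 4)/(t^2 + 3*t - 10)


(1) = (l - 1)/(l + 2)
(2) = (2*j - 3)/(2*j - 5)
(3) = (r - 4)/(r + 6)
(4) = (4*n^2 - 9*n + 2)/(4*n - 7)
(5) = (t - 2)/(t + 5)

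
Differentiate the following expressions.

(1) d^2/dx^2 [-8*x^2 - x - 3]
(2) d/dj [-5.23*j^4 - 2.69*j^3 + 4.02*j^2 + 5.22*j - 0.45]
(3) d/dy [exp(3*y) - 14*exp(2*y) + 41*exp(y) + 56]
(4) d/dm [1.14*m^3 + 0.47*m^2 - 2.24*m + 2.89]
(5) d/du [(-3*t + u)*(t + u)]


(1) = -16
(2) = -20.92*j^3 - 8.07*j^2 + 8.04*j + 5.22
(3) = (3*exp(2*y) - 28*exp(y) + 41)*exp(y)
(4) = 3.42*m^2 + 0.94*m - 2.24
(5) = -2*t + 2*u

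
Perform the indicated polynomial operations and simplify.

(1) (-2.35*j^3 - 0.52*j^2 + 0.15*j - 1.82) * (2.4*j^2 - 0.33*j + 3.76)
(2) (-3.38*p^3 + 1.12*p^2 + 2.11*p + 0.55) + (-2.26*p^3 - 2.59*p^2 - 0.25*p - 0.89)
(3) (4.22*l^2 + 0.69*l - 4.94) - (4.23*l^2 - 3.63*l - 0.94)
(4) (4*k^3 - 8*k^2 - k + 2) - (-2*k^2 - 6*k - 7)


(1) = -5.64*j^5 - 0.4725*j^4 - 8.3044*j^3 - 6.3727*j^2 + 1.1646*j - 6.8432
(2) = -5.64*p^3 - 1.47*p^2 + 1.86*p - 0.34
(3) = -0.01*l^2 + 4.32*l - 4.0
(4) = 4*k^3 - 6*k^2 + 5*k + 9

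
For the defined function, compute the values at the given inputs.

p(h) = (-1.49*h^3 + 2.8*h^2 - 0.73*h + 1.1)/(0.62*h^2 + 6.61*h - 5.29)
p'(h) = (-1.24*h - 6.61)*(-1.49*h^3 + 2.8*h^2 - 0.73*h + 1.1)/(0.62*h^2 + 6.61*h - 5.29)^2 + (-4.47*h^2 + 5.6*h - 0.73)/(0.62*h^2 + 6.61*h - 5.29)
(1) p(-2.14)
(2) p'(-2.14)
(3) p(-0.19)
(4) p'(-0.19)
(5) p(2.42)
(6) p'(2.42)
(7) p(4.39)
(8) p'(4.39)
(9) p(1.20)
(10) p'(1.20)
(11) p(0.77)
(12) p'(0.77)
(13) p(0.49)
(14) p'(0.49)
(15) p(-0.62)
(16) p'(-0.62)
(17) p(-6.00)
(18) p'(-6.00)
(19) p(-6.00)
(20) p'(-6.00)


(1) = -1.81
(2) = 1.57
(3) = -0.21
(4) = 0.10
(5) = -0.38
(6) = -0.68
(7) = -2.08
(8) = -1.04
(9) = 0.48
(10) = -1.22
(11) = 9.07
(12) = -404.66
(13) = -0.65
(14) = -2.97
(15) = -0.33
(16) = 0.44
(17) = -18.92
(18) = 9.32
(19) = -18.92
(20) = 9.32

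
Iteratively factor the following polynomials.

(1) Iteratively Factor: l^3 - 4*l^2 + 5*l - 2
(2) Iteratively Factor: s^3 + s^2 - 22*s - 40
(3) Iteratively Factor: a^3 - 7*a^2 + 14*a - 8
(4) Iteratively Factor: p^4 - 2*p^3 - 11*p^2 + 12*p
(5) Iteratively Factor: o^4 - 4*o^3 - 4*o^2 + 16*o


(1) = (l - 2)*(l^2 - 2*l + 1) = (l - 2)*(l - 1)*(l - 1)
(2) = (s - 5)*(s^2 + 6*s + 8) = (s - 5)*(s + 2)*(s + 4)
(3) = (a - 4)*(a^2 - 3*a + 2) = (a - 4)*(a - 2)*(a - 1)
(4) = (p - 4)*(p^3 + 2*p^2 - 3*p) = (p - 4)*(p + 3)*(p^2 - p) = p*(p - 4)*(p + 3)*(p - 1)
(5) = (o - 4)*(o^3 - 4*o) = (o - 4)*(o + 2)*(o^2 - 2*o) = o*(o - 4)*(o + 2)*(o - 2)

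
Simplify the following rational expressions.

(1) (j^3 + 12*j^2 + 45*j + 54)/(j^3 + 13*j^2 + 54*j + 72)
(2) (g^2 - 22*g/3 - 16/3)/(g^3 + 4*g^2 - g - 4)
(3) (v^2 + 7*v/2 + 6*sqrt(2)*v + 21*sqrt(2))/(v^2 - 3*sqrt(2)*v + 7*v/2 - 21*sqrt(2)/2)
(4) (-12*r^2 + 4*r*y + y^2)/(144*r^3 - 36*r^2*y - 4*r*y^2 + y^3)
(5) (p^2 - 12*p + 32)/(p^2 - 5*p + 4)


(1) = (j + 3)/(j + 4)
(2) = (3*g^2 - 22*g - 16)/(3*g^3 + 12*g^2 - 3*g - 12)
(3) = (4*v + 24*sqrt(2))/(4*v - 12*sqrt(2))
(4) = (-2*r + y)/(24*r^2 - 10*r*y + y^2)
(5) = (p - 8)/(p - 1)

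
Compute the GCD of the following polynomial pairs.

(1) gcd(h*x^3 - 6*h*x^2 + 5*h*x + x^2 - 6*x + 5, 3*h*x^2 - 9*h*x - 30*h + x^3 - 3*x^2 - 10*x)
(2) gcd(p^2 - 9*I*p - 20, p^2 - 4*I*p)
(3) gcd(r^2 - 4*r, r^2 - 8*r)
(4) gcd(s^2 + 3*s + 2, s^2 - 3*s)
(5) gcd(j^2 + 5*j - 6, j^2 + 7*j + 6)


(1) = gcd((x - 5)*(x - 1)*(h*x + 1), (3*h + x)*(x - 5)*(x + 2)) = x - 5
(2) = p - 4*I
(3) = r
(4) = 1
(5) = gcd((j - 1)*(j + 6), (j + 1)*(j + 6)) = j + 6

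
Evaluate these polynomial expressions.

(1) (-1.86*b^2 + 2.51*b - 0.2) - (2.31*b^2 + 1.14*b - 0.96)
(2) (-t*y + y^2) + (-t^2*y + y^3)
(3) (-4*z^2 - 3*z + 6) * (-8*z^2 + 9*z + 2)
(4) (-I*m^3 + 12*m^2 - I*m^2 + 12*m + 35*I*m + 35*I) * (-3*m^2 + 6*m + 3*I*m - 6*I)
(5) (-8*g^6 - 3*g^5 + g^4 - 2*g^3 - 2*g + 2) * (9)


(1) = -4.17*b^2 + 1.37*b + 0.76
(2) = -t^2*y - t*y + y^3 + y^2
(3) = 32*z^4 - 12*z^3 - 83*z^2 + 48*z + 12
(4) = 3*I*m^5 - 33*m^4 - 3*I*m^4 + 33*m^3 - 75*I*m^3 - 39*m^2 + 69*I*m^2 + 105*m + 138*I*m + 210
(5) = -72*g^6 - 27*g^5 + 9*g^4 - 18*g^3 - 18*g + 18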